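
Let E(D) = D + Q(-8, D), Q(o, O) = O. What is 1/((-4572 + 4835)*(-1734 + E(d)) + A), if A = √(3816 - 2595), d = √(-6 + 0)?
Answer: 1/(-456042 + √1221 + 526*I*√6) ≈ -2.1929e-6 - 6.196e-9*I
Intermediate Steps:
d = I*√6 (d = √(-6) = I*√6 ≈ 2.4495*I)
E(D) = 2*D (E(D) = D + D = 2*D)
A = √1221 ≈ 34.943
1/((-4572 + 4835)*(-1734 + E(d)) + A) = 1/((-4572 + 4835)*(-1734 + 2*(I*√6)) + √1221) = 1/(263*(-1734 + 2*I*√6) + √1221) = 1/((-456042 + 526*I*√6) + √1221) = 1/(-456042 + √1221 + 526*I*√6)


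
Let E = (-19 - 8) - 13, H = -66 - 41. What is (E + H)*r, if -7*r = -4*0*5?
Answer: 0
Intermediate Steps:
H = -107
r = 0 (r = -(-4*0)*5/7 = -0*5 = -1/7*0 = 0)
E = -40 (E = -27 - 13 = -40)
(E + H)*r = (-40 - 107)*0 = -147*0 = 0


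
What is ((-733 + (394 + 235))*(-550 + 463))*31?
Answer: 280488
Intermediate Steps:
((-733 + (394 + 235))*(-550 + 463))*31 = ((-733 + 629)*(-87))*31 = -104*(-87)*31 = 9048*31 = 280488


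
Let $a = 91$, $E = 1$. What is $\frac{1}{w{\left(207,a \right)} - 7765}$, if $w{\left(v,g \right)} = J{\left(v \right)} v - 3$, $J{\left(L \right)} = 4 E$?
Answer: $- \frac{1}{6940} \approx -0.00014409$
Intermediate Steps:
$J{\left(L \right)} = 4$ ($J{\left(L \right)} = 4 \cdot 1 = 4$)
$w{\left(v,g \right)} = -3 + 4 v$ ($w{\left(v,g \right)} = 4 v - 3 = -3 + 4 v$)
$\frac{1}{w{\left(207,a \right)} - 7765} = \frac{1}{\left(-3 + 4 \cdot 207\right) - 7765} = \frac{1}{\left(-3 + 828\right) - 7765} = \frac{1}{825 - 7765} = \frac{1}{-6940} = - \frac{1}{6940}$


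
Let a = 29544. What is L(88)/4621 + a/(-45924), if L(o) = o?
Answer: -11040126/17684567 ≈ -0.62428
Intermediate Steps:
L(88)/4621 + a/(-45924) = 88/4621 + 29544/(-45924) = 88*(1/4621) + 29544*(-1/45924) = 88/4621 - 2462/3827 = -11040126/17684567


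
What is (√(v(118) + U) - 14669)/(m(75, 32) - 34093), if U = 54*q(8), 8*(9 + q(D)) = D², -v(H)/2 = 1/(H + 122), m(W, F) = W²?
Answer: 14669/28468 - I*√194430/1708080 ≈ 0.51528 - 0.00025815*I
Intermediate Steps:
v(H) = -2/(122 + H) (v(H) = -2/(H + 122) = -2/(122 + H))
q(D) = -9 + D²/8
U = -54 (U = 54*(-9 + (⅛)*8²) = 54*(-9 + (⅛)*64) = 54*(-9 + 8) = 54*(-1) = -54)
(√(v(118) + U) - 14669)/(m(75, 32) - 34093) = (√(-2/(122 + 118) - 54) - 14669)/(75² - 34093) = (√(-2/240 - 54) - 14669)/(5625 - 34093) = (√(-2*1/240 - 54) - 14669)/(-28468) = (√(-1/120 - 54) - 14669)*(-1/28468) = (√(-6481/120) - 14669)*(-1/28468) = (I*√194430/60 - 14669)*(-1/28468) = (-14669 + I*√194430/60)*(-1/28468) = 14669/28468 - I*√194430/1708080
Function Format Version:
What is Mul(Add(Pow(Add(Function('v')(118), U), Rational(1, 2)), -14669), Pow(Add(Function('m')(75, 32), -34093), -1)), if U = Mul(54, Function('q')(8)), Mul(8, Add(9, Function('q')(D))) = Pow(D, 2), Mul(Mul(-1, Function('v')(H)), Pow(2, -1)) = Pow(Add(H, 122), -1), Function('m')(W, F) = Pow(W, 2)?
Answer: Add(Rational(14669, 28468), Mul(Rational(-1, 1708080), I, Pow(194430, Rational(1, 2)))) ≈ Add(0.51528, Mul(-0.00025815, I))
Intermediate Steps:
Function('v')(H) = Mul(-2, Pow(Add(122, H), -1)) (Function('v')(H) = Mul(-2, Pow(Add(H, 122), -1)) = Mul(-2, Pow(Add(122, H), -1)))
Function('q')(D) = Add(-9, Mul(Rational(1, 8), Pow(D, 2)))
U = -54 (U = Mul(54, Add(-9, Mul(Rational(1, 8), Pow(8, 2)))) = Mul(54, Add(-9, Mul(Rational(1, 8), 64))) = Mul(54, Add(-9, 8)) = Mul(54, -1) = -54)
Mul(Add(Pow(Add(Function('v')(118), U), Rational(1, 2)), -14669), Pow(Add(Function('m')(75, 32), -34093), -1)) = Mul(Add(Pow(Add(Mul(-2, Pow(Add(122, 118), -1)), -54), Rational(1, 2)), -14669), Pow(Add(Pow(75, 2), -34093), -1)) = Mul(Add(Pow(Add(Mul(-2, Pow(240, -1)), -54), Rational(1, 2)), -14669), Pow(Add(5625, -34093), -1)) = Mul(Add(Pow(Add(Mul(-2, Rational(1, 240)), -54), Rational(1, 2)), -14669), Pow(-28468, -1)) = Mul(Add(Pow(Add(Rational(-1, 120), -54), Rational(1, 2)), -14669), Rational(-1, 28468)) = Mul(Add(Pow(Rational(-6481, 120), Rational(1, 2)), -14669), Rational(-1, 28468)) = Mul(Add(Mul(Rational(1, 60), I, Pow(194430, Rational(1, 2))), -14669), Rational(-1, 28468)) = Mul(Add(-14669, Mul(Rational(1, 60), I, Pow(194430, Rational(1, 2)))), Rational(-1, 28468)) = Add(Rational(14669, 28468), Mul(Rational(-1, 1708080), I, Pow(194430, Rational(1, 2))))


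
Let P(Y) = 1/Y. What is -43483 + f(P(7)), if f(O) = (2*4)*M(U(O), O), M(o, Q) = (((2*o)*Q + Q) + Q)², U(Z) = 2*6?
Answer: -2125259/49 ≈ -43373.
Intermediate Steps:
U(Z) = 12
M(o, Q) = (2*Q + 2*Q*o)² (M(o, Q) = ((2*Q*o + Q) + Q)² = ((Q + 2*Q*o) + Q)² = (2*Q + 2*Q*o)²)
f(O) = 5408*O² (f(O) = (2*4)*(4*O²*(1 + 12)²) = 8*(4*O²*13²) = 8*(4*O²*169) = 8*(676*O²) = 5408*O²)
-43483 + f(P(7)) = -43483 + 5408*(1/7)² = -43483 + 5408*(⅐)² = -43483 + 5408*(1/49) = -43483 + 5408/49 = -2125259/49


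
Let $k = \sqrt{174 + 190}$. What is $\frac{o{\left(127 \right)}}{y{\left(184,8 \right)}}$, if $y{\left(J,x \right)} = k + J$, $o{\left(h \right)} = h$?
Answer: $\frac{5842}{8373} - \frac{127 \sqrt{91}}{16746} \approx 0.62537$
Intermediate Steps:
$k = 2 \sqrt{91}$ ($k = \sqrt{364} = 2 \sqrt{91} \approx 19.079$)
$y{\left(J,x \right)} = J + 2 \sqrt{91}$ ($y{\left(J,x \right)} = 2 \sqrt{91} + J = J + 2 \sqrt{91}$)
$\frac{o{\left(127 \right)}}{y{\left(184,8 \right)}} = \frac{127}{184 + 2 \sqrt{91}}$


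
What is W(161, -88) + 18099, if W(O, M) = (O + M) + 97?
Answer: 18269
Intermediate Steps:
W(O, M) = 97 + M + O (W(O, M) = (M + O) + 97 = 97 + M + O)
W(161, -88) + 18099 = (97 - 88 + 161) + 18099 = 170 + 18099 = 18269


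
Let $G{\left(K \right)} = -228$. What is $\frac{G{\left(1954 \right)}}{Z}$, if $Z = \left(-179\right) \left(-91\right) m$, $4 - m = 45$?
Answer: $\frac{228}{667849} \approx 0.00034139$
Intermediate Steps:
$m = -41$ ($m = 4 - 45 = -41$)
$Z = -667849$ ($Z = \left(-179\right) \left(-91\right) \left(-41\right) = 16289 \left(-41\right) = -667849$)
$\frac{G{\left(1954 \right)}}{Z} = - \frac{228}{-667849} = \left(-228\right) \left(- \frac{1}{667849}\right) = \frac{228}{667849}$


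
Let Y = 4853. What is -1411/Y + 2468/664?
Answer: 2760075/805598 ≈ 3.4261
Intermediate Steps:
-1411/Y + 2468/664 = -1411/4853 + 2468/664 = -1411*1/4853 + 2468*(1/664) = -1411/4853 + 617/166 = 2760075/805598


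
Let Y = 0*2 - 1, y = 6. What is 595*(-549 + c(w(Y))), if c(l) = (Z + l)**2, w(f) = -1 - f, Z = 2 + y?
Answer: -288575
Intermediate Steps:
Z = 8 (Z = 2 + 6 = 8)
Y = -1 (Y = 0 - 1 = -1)
c(l) = (8 + l)**2
595*(-549 + c(w(Y))) = 595*(-549 + (8 + (-1 - 1*(-1)))**2) = 595*(-549 + (8 + (-1 + 1))**2) = 595*(-549 + (8 + 0)**2) = 595*(-549 + 8**2) = 595*(-549 + 64) = 595*(-485) = -288575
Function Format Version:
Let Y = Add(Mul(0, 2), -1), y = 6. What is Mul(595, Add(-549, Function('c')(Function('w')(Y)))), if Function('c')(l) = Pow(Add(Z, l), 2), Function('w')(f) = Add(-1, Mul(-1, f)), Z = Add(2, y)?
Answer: -288575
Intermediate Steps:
Z = 8 (Z = Add(2, 6) = 8)
Y = -1 (Y = Add(0, -1) = -1)
Function('c')(l) = Pow(Add(8, l), 2)
Mul(595, Add(-549, Function('c')(Function('w')(Y)))) = Mul(595, Add(-549, Pow(Add(8, Add(-1, Mul(-1, -1))), 2))) = Mul(595, Add(-549, Pow(Add(8, Add(-1, 1)), 2))) = Mul(595, Add(-549, Pow(Add(8, 0), 2))) = Mul(595, Add(-549, Pow(8, 2))) = Mul(595, Add(-549, 64)) = Mul(595, -485) = -288575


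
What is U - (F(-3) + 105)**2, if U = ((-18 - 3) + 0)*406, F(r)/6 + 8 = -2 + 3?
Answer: -12495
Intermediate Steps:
F(r) = -42 (F(r) = -48 + 6*(-2 + 3) = -48 + 6*1 = -48 + 6 = -42)
U = -8526 (U = (-21 + 0)*406 = -21*406 = -8526)
U - (F(-3) + 105)**2 = -8526 - (-42 + 105)**2 = -8526 - 1*63**2 = -8526 - 1*3969 = -8526 - 3969 = -12495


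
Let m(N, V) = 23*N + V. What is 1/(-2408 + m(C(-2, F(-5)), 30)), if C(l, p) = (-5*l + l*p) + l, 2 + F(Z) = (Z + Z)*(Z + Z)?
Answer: -1/6702 ≈ -0.00014921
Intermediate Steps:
F(Z) = -2 + 4*Z**2 (F(Z) = -2 + (Z + Z)*(Z + Z) = -2 + (2*Z)*(2*Z) = -2 + 4*Z**2)
C(l, p) = -4*l + l*p
m(N, V) = V + 23*N
1/(-2408 + m(C(-2, F(-5)), 30)) = 1/(-2408 + (30 + 23*(-2*(-4 + (-2 + 4*(-5)**2))))) = 1/(-2408 + (30 + 23*(-2*(-4 + (-2 + 4*25))))) = 1/(-2408 + (30 + 23*(-2*(-4 + (-2 + 100))))) = 1/(-2408 + (30 + 23*(-2*(-4 + 98)))) = 1/(-2408 + (30 + 23*(-2*94))) = 1/(-2408 + (30 + 23*(-188))) = 1/(-2408 + (30 - 4324)) = 1/(-2408 - 4294) = 1/(-6702) = -1/6702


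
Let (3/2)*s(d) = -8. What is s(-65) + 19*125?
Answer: 7109/3 ≈ 2369.7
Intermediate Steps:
s(d) = -16/3 (s(d) = (2/3)*(-8) = -16/3)
s(-65) + 19*125 = -16/3 + 19*125 = -16/3 + 2375 = 7109/3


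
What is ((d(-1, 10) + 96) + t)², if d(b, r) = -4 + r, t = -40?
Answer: 3844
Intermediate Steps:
((d(-1, 10) + 96) + t)² = (((-4 + 10) + 96) - 40)² = ((6 + 96) - 40)² = (102 - 40)² = 62² = 3844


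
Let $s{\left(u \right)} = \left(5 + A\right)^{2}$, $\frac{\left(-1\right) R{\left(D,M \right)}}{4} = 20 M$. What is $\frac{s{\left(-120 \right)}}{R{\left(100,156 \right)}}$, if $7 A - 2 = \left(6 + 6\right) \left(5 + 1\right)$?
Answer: $- \frac{11881}{611520} \approx -0.019429$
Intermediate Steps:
$A = \frac{74}{7}$ ($A = \frac{2}{7} + \frac{\left(6 + 6\right) \left(5 + 1\right)}{7} = \frac{2}{7} + \frac{12 \cdot 6}{7} = \frac{2}{7} + \frac{1}{7} \cdot 72 = \frac{2}{7} + \frac{72}{7} = \frac{74}{7} \approx 10.571$)
$R{\left(D,M \right)} = - 80 M$ ($R{\left(D,M \right)} = - 4 \cdot 20 M = - 80 M$)
$s{\left(u \right)} = \frac{11881}{49}$ ($s{\left(u \right)} = \left(5 + \frac{74}{7}\right)^{2} = \left(\frac{109}{7}\right)^{2} = \frac{11881}{49}$)
$\frac{s{\left(-120 \right)}}{R{\left(100,156 \right)}} = \frac{11881}{49 \left(\left(-80\right) 156\right)} = \frac{11881}{49 \left(-12480\right)} = \frac{11881}{49} \left(- \frac{1}{12480}\right) = - \frac{11881}{611520}$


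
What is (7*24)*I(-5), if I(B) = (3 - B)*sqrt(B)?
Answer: 1344*I*sqrt(5) ≈ 3005.3*I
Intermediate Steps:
I(B) = sqrt(B)*(3 - B)
(7*24)*I(-5) = (7*24)*(sqrt(-5)*(3 - 1*(-5))) = 168*((I*sqrt(5))*(3 + 5)) = 168*((I*sqrt(5))*8) = 168*(8*I*sqrt(5)) = 1344*I*sqrt(5)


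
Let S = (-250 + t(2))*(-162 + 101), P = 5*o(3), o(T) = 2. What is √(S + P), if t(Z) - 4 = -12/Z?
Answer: √15382 ≈ 124.02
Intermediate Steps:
t(Z) = 4 - 12/Z
P = 10 (P = 5*2 = 10)
S = 15372 (S = (-250 + (4 - 12/2))*(-162 + 101) = (-250 + (4 - 12*½))*(-61) = (-250 + (4 - 6))*(-61) = (-250 - 2)*(-61) = -252*(-61) = 15372)
√(S + P) = √(15372 + 10) = √15382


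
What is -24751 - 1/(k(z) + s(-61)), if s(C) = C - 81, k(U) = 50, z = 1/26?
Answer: -2277091/92 ≈ -24751.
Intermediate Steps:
z = 1/26 ≈ 0.038462
s(C) = -81 + C
-24751 - 1/(k(z) + s(-61)) = -24751 - 1/(50 + (-81 - 61)) = -24751 - 1/(50 - 142) = -24751 - 1/(-92) = -24751 - 1*(-1/92) = -24751 + 1/92 = -2277091/92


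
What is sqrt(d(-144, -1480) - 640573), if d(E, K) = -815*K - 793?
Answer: sqrt(564834) ≈ 751.55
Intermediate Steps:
d(E, K) = -793 - 815*K
sqrt(d(-144, -1480) - 640573) = sqrt((-793 - 815*(-1480)) - 640573) = sqrt((-793 + 1206200) - 640573) = sqrt(1205407 - 640573) = sqrt(564834)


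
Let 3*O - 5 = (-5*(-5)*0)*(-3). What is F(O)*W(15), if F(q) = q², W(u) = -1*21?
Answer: -175/3 ≈ -58.333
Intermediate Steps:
W(u) = -21
O = 5/3 (O = 5/3 + ((-5*(-5)*0)*(-3))/3 = 5/3 + ((25*0)*(-3))/3 = 5/3 + (0*(-3))/3 = 5/3 + (⅓)*0 = 5/3 + 0 = 5/3 ≈ 1.6667)
F(O)*W(15) = (5/3)²*(-21) = (25/9)*(-21) = -175/3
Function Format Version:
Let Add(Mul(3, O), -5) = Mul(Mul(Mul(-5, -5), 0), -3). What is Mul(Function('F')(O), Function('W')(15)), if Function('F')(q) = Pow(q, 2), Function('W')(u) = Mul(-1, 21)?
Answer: Rational(-175, 3) ≈ -58.333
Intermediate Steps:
Function('W')(u) = -21
O = Rational(5, 3) (O = Add(Rational(5, 3), Mul(Rational(1, 3), Mul(Mul(Mul(-5, -5), 0), -3))) = Add(Rational(5, 3), Mul(Rational(1, 3), Mul(Mul(25, 0), -3))) = Add(Rational(5, 3), Mul(Rational(1, 3), Mul(0, -3))) = Add(Rational(5, 3), Mul(Rational(1, 3), 0)) = Add(Rational(5, 3), 0) = Rational(5, 3) ≈ 1.6667)
Mul(Function('F')(O), Function('W')(15)) = Mul(Pow(Rational(5, 3), 2), -21) = Mul(Rational(25, 9), -21) = Rational(-175, 3)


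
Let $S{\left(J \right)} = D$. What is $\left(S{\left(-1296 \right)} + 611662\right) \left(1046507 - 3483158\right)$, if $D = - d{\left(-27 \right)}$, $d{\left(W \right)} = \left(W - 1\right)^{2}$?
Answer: $-1488496489578$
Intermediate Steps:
$d{\left(W \right)} = \left(-1 + W\right)^{2}$
$D = -784$ ($D = - \left(-1 - 27\right)^{2} = - \left(-28\right)^{2} = \left(-1\right) 784 = -784$)
$S{\left(J \right)} = -784$
$\left(S{\left(-1296 \right)} + 611662\right) \left(1046507 - 3483158\right) = \left(-784 + 611662\right) \left(1046507 - 3483158\right) = 610878 \left(-2436651\right) = -1488496489578$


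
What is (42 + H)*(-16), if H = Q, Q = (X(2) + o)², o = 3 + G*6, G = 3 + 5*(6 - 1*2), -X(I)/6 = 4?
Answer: -219696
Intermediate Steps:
X(I) = -24 (X(I) = -6*4 = -24)
G = 23 (G = 3 + 5*(6 - 2) = 3 + 5*4 = 3 + 20 = 23)
o = 141 (o = 3 + 23*6 = 3 + 138 = 141)
Q = 13689 (Q = (-24 + 141)² = 117² = 13689)
H = 13689
(42 + H)*(-16) = (42 + 13689)*(-16) = 13731*(-16) = -219696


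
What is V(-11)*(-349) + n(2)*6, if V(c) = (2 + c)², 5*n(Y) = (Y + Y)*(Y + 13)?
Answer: -28197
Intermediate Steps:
n(Y) = 2*Y*(13 + Y)/5 (n(Y) = ((Y + Y)*(Y + 13))/5 = ((2*Y)*(13 + Y))/5 = (2*Y*(13 + Y))/5 = 2*Y*(13 + Y)/5)
V(-11)*(-349) + n(2)*6 = (2 - 11)²*(-349) + ((⅖)*2*(13 + 2))*6 = (-9)²*(-349) + ((⅖)*2*15)*6 = 81*(-349) + 12*6 = -28269 + 72 = -28197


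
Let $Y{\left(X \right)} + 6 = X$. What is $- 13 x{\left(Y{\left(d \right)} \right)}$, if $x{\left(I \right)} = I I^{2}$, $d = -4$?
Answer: $13000$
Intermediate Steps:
$Y{\left(X \right)} = -6 + X$
$x{\left(I \right)} = I^{3}$
$- 13 x{\left(Y{\left(d \right)} \right)} = - 13 \left(-6 - 4\right)^{3} = - 13 \left(-10\right)^{3} = \left(-13\right) \left(-1000\right) = 13000$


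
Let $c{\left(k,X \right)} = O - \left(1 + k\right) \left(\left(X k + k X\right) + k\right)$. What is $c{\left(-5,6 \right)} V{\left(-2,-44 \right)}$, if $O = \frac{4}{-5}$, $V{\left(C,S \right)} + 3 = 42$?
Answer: $- \frac{50856}{5} \approx -10171.0$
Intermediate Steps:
$V{\left(C,S \right)} = 39$ ($V{\left(C,S \right)} = -3 + 42 = 39$)
$O = - \frac{4}{5}$ ($O = 4 \left(- \frac{1}{5}\right) = - \frac{4}{5} \approx -0.8$)
$c{\left(k,X \right)} = - \frac{4}{5} - \left(1 + k\right) \left(k + 2 X k\right)$ ($c{\left(k,X \right)} = - \frac{4}{5} - \left(1 + k\right) \left(\left(X k + k X\right) + k\right) = - \frac{4}{5} - \left(1 + k\right) \left(\left(X k + X k\right) + k\right) = - \frac{4}{5} - \left(1 + k\right) \left(2 X k + k\right) = - \frac{4}{5} - \left(1 + k\right) \left(k + 2 X k\right)$)
$c{\left(-5,6 \right)} V{\left(-2,-44 \right)} = \left(- \frac{4}{5} - -5 - \left(-5\right)^{2} - 12 \left(-5\right) - 12 \left(-5\right)^{2}\right) 39 = \left(- \frac{4}{5} + 5 - 25 + 60 - 12 \cdot 25\right) 39 = \left(- \frac{4}{5} + 5 - 25 + 60 - 300\right) 39 = \left(- \frac{1304}{5}\right) 39 = - \frac{50856}{5}$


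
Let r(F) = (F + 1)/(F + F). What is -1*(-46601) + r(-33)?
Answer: 1537849/33 ≈ 46602.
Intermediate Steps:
r(F) = (1 + F)/(2*F) (r(F) = (1 + F)/((2*F)) = (1 + F)*(1/(2*F)) = (1 + F)/(2*F))
-1*(-46601) + r(-33) = -1*(-46601) + (½)*(1 - 33)/(-33) = 46601 + (½)*(-1/33)*(-32) = 46601 + 16/33 = 1537849/33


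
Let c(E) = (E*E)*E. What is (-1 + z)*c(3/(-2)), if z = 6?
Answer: -135/8 ≈ -16.875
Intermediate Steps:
c(E) = E³ (c(E) = E²*E = E³)
(-1 + z)*c(3/(-2)) = (-1 + 6)*(3/(-2))³ = 5*(3*(-½))³ = 5*(-3/2)³ = 5*(-27/8) = -135/8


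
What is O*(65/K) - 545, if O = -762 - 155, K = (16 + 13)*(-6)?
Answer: -35225/174 ≈ -202.44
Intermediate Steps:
K = -174 (K = 29*(-6) = -174)
O = -917
O*(65/K) - 545 = -59605/(-174) - 545 = -59605*(-1)/174 - 545 = -917*(-65/174) - 545 = 59605/174 - 545 = -35225/174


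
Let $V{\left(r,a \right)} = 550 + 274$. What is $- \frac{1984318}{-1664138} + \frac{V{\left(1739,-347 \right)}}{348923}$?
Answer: $\frac{49553245659}{41475430241} \approx 1.1948$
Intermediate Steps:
$V{\left(r,a \right)} = 824$
$- \frac{1984318}{-1664138} + \frac{V{\left(1739,-347 \right)}}{348923} = - \frac{1984318}{-1664138} + \frac{824}{348923} = \left(-1984318\right) \left(- \frac{1}{1664138}\right) + 824 \cdot \frac{1}{348923} = \frac{141737}{118867} + \frac{824}{348923} = \frac{49553245659}{41475430241}$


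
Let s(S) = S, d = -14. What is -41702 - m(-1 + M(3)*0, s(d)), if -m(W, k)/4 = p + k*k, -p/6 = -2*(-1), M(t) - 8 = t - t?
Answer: -40966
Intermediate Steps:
M(t) = 8 (M(t) = 8 + (t - t) = 8 + 0 = 8)
p = -12 (p = -(-12)*(-1) = -6*2 = -12)
m(W, k) = 48 - 4*k**2 (m(W, k) = -4*(-12 + k*k) = -4*(-12 + k**2) = 48 - 4*k**2)
-41702 - m(-1 + M(3)*0, s(d)) = -41702 - (48 - 4*(-14)**2) = -41702 - (48 - 4*196) = -41702 - (48 - 784) = -41702 - 1*(-736) = -41702 + 736 = -40966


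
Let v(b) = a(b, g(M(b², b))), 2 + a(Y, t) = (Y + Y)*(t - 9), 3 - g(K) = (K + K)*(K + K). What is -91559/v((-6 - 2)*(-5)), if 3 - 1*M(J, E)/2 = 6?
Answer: 91559/12002 ≈ 7.6286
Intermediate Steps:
M(J, E) = -6 (M(J, E) = 6 - 2*6 = 6 - 12 = -6)
g(K) = 3 - 4*K² (g(K) = 3 - (K + K)*(K + K) = 3 - 2*K*2*K = 3 - 4*K²)
a(Y, t) = -2 + 2*Y*(-9 + t) (a(Y, t) = -2 + (Y + Y)*(t - 9) = -2 + (2*Y)*(-9 + t) = -2 + 2*Y*(-9 + t))
v(b) = -2 - 300*b (v(b) = -2 - 18*b + 2*b*(3 - 4*(-6)²) = -2 - 18*b + 2*b*(3 - 4*36) = -2 - 18*b + 2*b*(3 - 144) = -2 - 18*b + 2*b*(-141) = -2 - 18*b - 282*b = -2 - 300*b)
-91559/v((-6 - 2)*(-5)) = -91559/(-2 - 300*(-6 - 2)*(-5)) = -91559/(-2 - (-2400)*(-5)) = -91559/(-2 - 300*40) = -91559/(-2 - 12000) = -91559/(-12002) = -91559*(-1/12002) = 91559/12002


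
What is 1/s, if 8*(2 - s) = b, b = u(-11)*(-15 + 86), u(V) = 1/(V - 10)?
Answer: 168/407 ≈ 0.41278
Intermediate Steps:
u(V) = 1/(-10 + V)
b = -71/21 (b = (-15 + 86)/(-10 - 11) = 71/(-21) = -1/21*71 = -71/21 ≈ -3.3810)
s = 407/168 (s = 2 - ⅛*(-71/21) = 2 + 71/168 = 407/168 ≈ 2.4226)
1/s = 1/(407/168) = 168/407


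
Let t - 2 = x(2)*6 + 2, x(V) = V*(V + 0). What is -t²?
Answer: -784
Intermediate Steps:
x(V) = V² (x(V) = V*V = V²)
t = 28 (t = 2 + (2²*6 + 2) = 2 + (4*6 + 2) = 2 + (24 + 2) = 2 + 26 = 28)
-t² = -1*28² = -1*784 = -784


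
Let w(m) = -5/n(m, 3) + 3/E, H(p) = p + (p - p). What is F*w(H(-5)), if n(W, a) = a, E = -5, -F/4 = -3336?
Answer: -151232/5 ≈ -30246.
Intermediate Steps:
F = 13344 (F = -4*(-3336) = 13344)
H(p) = p (H(p) = p + 0 = p)
w(m) = -34/15 (w(m) = -5/3 + 3/(-5) = -5*⅓ + 3*(-⅕) = -5/3 - ⅗ = -34/15)
F*w(H(-5)) = 13344*(-34/15) = -151232/5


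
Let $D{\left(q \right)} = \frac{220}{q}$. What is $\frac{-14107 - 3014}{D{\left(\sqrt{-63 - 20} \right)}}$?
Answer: $- \frac{17121 i \sqrt{83}}{220} \approx - 709.0 i$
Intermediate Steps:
$\frac{-14107 - 3014}{D{\left(\sqrt{-63 - 20} \right)}} = \frac{-14107 - 3014}{220 \frac{1}{\sqrt{-63 - 20}}} = \frac{-14107 - 3014}{220 \frac{1}{\sqrt{-83}}} = - \frac{17121}{220 \frac{1}{i \sqrt{83}}} = - \frac{17121}{220 \left(- \frac{i \sqrt{83}}{83}\right)} = - \frac{17121}{\left(- \frac{220}{83}\right) i \sqrt{83}} = - 17121 \frac{i \sqrt{83}}{220} = - \frac{17121 i \sqrt{83}}{220}$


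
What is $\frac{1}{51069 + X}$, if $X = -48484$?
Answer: $\frac{1}{2585} \approx 0.00038685$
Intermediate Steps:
$\frac{1}{51069 + X} = \frac{1}{51069 - 48484} = \frac{1}{2585}$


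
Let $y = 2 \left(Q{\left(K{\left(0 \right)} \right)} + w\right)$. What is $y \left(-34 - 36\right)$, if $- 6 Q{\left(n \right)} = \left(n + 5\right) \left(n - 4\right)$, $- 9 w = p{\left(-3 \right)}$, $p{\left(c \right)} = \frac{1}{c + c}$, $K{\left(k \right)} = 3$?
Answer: $- \frac{5110}{27} \approx -189.26$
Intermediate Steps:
$p{\left(c \right)} = \frac{1}{2 c}$
$w = \frac{1}{54}$ ($w = - \frac{\frac{1}{2} \frac{1}{-3}}{9} = - \frac{\frac{1}{2} \left(- \frac{1}{3}\right)}{9} = \left(- \frac{1}{9}\right) \left(- \frac{1}{6}\right) = \frac{1}{54} \approx 0.018519$)
$Q{\left(n \right)} = - \frac{\left(-4 + n\right) \left(5 + n\right)}{6}$ ($Q{\left(n \right)} = - \frac{\left(n + 5\right) \left(n - 4\right)}{6} = - \frac{\left(5 + n\right) \left(-4 + n\right)}{6} = - \frac{\left(-4 + n\right) \left(5 + n\right)}{6}$)
$y = \frac{73}{27}$ ($y = 2 \left(\left(\frac{10}{3} - \frac{1}{2} - \frac{3^{2}}{6}\right) + \frac{1}{54}\right) = 2 \left(\left(\frac{10}{3} - \frac{1}{2} - \frac{3}{2}\right) + \frac{1}{54}\right) = 2 \left(\frac{4}{3} + \frac{1}{54}\right) = 2 \cdot \frac{73}{54} = \frac{73}{27} \approx 2.7037$)
$y \left(-34 - 36\right) = \frac{73 \left(-34 - 36\right)}{27} = \frac{73}{27} \left(-70\right) = - \frac{5110}{27}$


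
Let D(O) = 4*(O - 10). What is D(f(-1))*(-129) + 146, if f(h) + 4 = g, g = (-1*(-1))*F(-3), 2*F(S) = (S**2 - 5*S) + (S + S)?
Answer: 2726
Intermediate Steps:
F(S) = S**2/2 - 3*S/2 (F(S) = ((S**2 - 5*S) + (S + S))/2 = ((S**2 - 5*S) + 2*S)/2 = (S**2 - 3*S)/2 = S**2/2 - 3*S/2)
g = 9 (g = (-1*(-1))*((1/2)*(-3)*(-3 - 3)) = 1*((1/2)*(-3)*(-6)) = 1*9 = 9)
f(h) = 5 (f(h) = -4 + 9 = 5)
D(O) = -40 + 4*O (D(O) = 4*(-10 + O) = -40 + 4*O)
D(f(-1))*(-129) + 146 = (-40 + 4*5)*(-129) + 146 = (-40 + 20)*(-129) + 146 = -20*(-129) + 146 = 2580 + 146 = 2726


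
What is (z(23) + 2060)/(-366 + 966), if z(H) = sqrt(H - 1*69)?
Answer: 103/30 + I*sqrt(46)/600 ≈ 3.4333 + 0.011304*I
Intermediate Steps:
z(H) = sqrt(-69 + H) (z(H) = sqrt(H - 69) = sqrt(-69 + H))
(z(23) + 2060)/(-366 + 966) = (sqrt(-69 + 23) + 2060)/(-366 + 966) = (sqrt(-46) + 2060)/600 = (I*sqrt(46) + 2060)*(1/600) = (2060 + I*sqrt(46))*(1/600) = 103/30 + I*sqrt(46)/600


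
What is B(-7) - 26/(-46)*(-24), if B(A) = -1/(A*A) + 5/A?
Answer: -16116/1127 ≈ -14.300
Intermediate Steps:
B(A) = -1/A**2 + 5/A (B(A) = -1/(A**2) + 5/A = -1/A**2 + 5/A)
B(-7) - 26/(-46)*(-24) = (-1 + 5*(-7))/(-7)**2 - 26/(-46)*(-24) = (-1 - 35)/49 - 26*(-1/46)*(-24) = (1/49)*(-36) + (13/23)*(-24) = -36/49 - 312/23 = -16116/1127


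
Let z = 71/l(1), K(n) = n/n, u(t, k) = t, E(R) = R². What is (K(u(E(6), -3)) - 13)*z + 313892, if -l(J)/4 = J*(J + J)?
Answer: 627997/2 ≈ 3.1400e+5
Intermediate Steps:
l(J) = -8*J² (l(J) = -4*J*(J + J) = -4*J*2*J = -8*J²)
K(n) = 1
z = -71/8 (z = 71/((-8*1²)) = 71/((-8*1)) = 71/(-8) = 71*(-⅛) = -71/8 ≈ -8.8750)
(K(u(E(6), -3)) - 13)*z + 313892 = (1 - 13)*(-71/8) + 313892 = -12*(-71/8) + 313892 = 213/2 + 313892 = 627997/2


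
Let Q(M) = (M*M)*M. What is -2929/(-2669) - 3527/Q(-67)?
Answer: 890348390/802736447 ≈ 1.1091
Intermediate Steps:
Q(M) = M³ (Q(M) = M²*M = M³)
-2929/(-2669) - 3527/Q(-67) = -2929/(-2669) - 3527/((-67)³) = -2929*(-1/2669) - 3527/(-300763) = 2929/2669 - 3527*(-1/300763) = 2929/2669 + 3527/300763 = 890348390/802736447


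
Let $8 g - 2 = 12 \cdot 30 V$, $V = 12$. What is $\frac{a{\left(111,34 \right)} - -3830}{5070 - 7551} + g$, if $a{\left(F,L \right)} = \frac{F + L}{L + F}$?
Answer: $\frac{1782039}{3308} \approx 538.71$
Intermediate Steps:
$a{\left(F,L \right)} = 1$ ($a{\left(F,L \right)} = \frac{F + L}{F + L} = 1$)
$g = \frac{2161}{4}$ ($g = \frac{1}{4} + \frac{12 \cdot 30 \cdot 12}{8} = \frac{1}{4} + \frac{360 \cdot 12}{8} = \frac{1}{4} + \frac{1}{8} \cdot 4320 = \frac{1}{4} + 540 = \frac{2161}{4} \approx 540.25$)
$\frac{a{\left(111,34 \right)} - -3830}{5070 - 7551} + g = \frac{1 - -3830}{5070 - 7551} + \frac{2161}{4} = \frac{1 + \left(-4 + 3834\right)}{-2481} + \frac{2161}{4} = \left(1 + 3830\right) \left(- \frac{1}{2481}\right) + \frac{2161}{4} = 3831 \left(- \frac{1}{2481}\right) + \frac{2161}{4} = - \frac{1277}{827} + \frac{2161}{4} = \frac{1782039}{3308}$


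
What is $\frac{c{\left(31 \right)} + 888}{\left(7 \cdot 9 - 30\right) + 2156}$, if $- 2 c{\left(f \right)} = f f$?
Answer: $\frac{815}{4378} \approx 0.18616$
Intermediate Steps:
$c{\left(f \right)} = - \frac{f^{2}}{2}$ ($c{\left(f \right)} = - \frac{f f}{2} = - \frac{f^{2}}{2}$)
$\frac{c{\left(31 \right)} + 888}{\left(7 \cdot 9 - 30\right) + 2156} = \frac{- \frac{31^{2}}{2} + 888}{\left(7 \cdot 9 - 30\right) + 2156} = \frac{\left(- \frac{1}{2}\right) 961 + 888}{\left(63 - 30\right) + 2156} = \frac{- \frac{961}{2} + 888}{33 + 2156} = \frac{815}{2 \cdot 2189} = \frac{815}{2} \cdot \frac{1}{2189} = \frac{815}{4378}$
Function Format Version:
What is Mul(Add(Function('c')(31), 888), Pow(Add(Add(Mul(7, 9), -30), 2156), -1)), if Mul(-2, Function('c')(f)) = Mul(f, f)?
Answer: Rational(815, 4378) ≈ 0.18616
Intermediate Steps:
Function('c')(f) = Mul(Rational(-1, 2), Pow(f, 2)) (Function('c')(f) = Mul(Rational(-1, 2), Mul(f, f)) = Mul(Rational(-1, 2), Pow(f, 2)))
Mul(Add(Function('c')(31), 888), Pow(Add(Add(Mul(7, 9), -30), 2156), -1)) = Mul(Add(Mul(Rational(-1, 2), Pow(31, 2)), 888), Pow(Add(Add(Mul(7, 9), -30), 2156), -1)) = Mul(Add(Mul(Rational(-1, 2), 961), 888), Pow(Add(Add(63, -30), 2156), -1)) = Mul(Add(Rational(-961, 2), 888), Pow(Add(33, 2156), -1)) = Mul(Rational(815, 2), Pow(2189, -1)) = Mul(Rational(815, 2), Rational(1, 2189)) = Rational(815, 4378)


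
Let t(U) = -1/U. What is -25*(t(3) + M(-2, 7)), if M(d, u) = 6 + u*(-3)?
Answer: 1150/3 ≈ 383.33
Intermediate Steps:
M(d, u) = 6 - 3*u
-25*(t(3) + M(-2, 7)) = -25*(-1/3 + (6 - 3*7)) = -25*(-1*⅓ + (6 - 21)) = -25*(-⅓ - 15) = -25*(-46/3) = 1150/3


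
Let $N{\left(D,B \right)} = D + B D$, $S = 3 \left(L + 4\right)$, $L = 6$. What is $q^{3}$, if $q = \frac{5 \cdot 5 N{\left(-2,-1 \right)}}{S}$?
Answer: $0$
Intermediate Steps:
$S = 30$ ($S = 3 \left(6 + 4\right) = 3 \cdot 10 = 30$)
$q = 0$ ($q = \frac{5 \cdot 5 \left(- 2 \left(1 - 1\right)\right)}{30} = 25 \left(\left(-2\right) 0\right) \frac{1}{30} = 25 \cdot 0 \cdot \frac{1}{30} = 0 \cdot \frac{1}{30} = 0$)
$q^{3} = 0^{3} = 0$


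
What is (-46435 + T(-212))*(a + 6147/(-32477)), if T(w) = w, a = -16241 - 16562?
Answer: 49695343106166/32477 ≈ 1.5302e+9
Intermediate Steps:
a = -32803
(-46435 + T(-212))*(a + 6147/(-32477)) = (-46435 - 212)*(-32803 + 6147/(-32477)) = -46647*(-32803 + 6147*(-1/32477)) = -46647*(-32803 - 6147/32477) = -46647*(-1065349178/32477) = 49695343106166/32477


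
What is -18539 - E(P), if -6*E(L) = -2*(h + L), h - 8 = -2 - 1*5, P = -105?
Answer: -55513/3 ≈ -18504.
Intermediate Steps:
h = 1 (h = 8 + (-2 - 1*5) = 8 + (-2 - 5) = 8 - 7 = 1)
E(L) = ⅓ + L/3 (E(L) = -(-1)*(1 + L)/3 = -(-2 - 2*L)/6 = ⅓ + L/3)
-18539 - E(P) = -18539 - (⅓ + (⅓)*(-105)) = -18539 - (⅓ - 35) = -18539 - 1*(-104/3) = -18539 + 104/3 = -55513/3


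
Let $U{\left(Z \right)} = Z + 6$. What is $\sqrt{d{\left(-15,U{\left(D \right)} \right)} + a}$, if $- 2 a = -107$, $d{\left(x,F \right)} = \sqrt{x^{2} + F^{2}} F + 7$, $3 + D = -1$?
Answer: $\frac{\sqrt{242 + 8 \sqrt{229}}}{2} \approx 9.5271$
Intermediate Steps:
$D = -4$ ($D = -3 - 1 = -4$)
$U{\left(Z \right)} = 6 + Z$
$d{\left(x,F \right)} = 7 + F \sqrt{F^{2} + x^{2}}$ ($d{\left(x,F \right)} = \sqrt{F^{2} + x^{2}} F + 7 = F \sqrt{F^{2} + x^{2}} + 7 = 7 + F \sqrt{F^{2} + x^{2}}$)
$a = \frac{107}{2}$ ($a = \left(- \frac{1}{2}\right) \left(-107\right) = \frac{107}{2} \approx 53.5$)
$\sqrt{d{\left(-15,U{\left(D \right)} \right)} + a} = \sqrt{\left(7 + \left(6 - 4\right) \sqrt{\left(6 - 4\right)^{2} + \left(-15\right)^{2}}\right) + \frac{107}{2}} = \sqrt{\left(7 + 2 \sqrt{2^{2} + 225}\right) + \frac{107}{2}} = \sqrt{\left(7 + 2 \sqrt{4 + 225}\right) + \frac{107}{2}} = \sqrt{\left(7 + 2 \sqrt{229}\right) + \frac{107}{2}} = \sqrt{\frac{121}{2} + 2 \sqrt{229}}$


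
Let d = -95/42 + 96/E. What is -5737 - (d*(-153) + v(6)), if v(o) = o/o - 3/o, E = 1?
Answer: 60231/7 ≈ 8604.4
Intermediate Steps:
d = 3937/42 (d = -95/42 + 96/1 = -95*1/42 + 96*1 = -95/42 + 96 = 3937/42 ≈ 93.738)
v(o) = 1 - 3/o
-5737 - (d*(-153) + v(6)) = -5737 - ((3937/42)*(-153) + (-3 + 6)/6) = -5737 - (-200787/14 + (1/6)*3) = -5737 - (-200787/14 + 1/2) = -5737 - 1*(-100390/7) = -5737 + 100390/7 = 60231/7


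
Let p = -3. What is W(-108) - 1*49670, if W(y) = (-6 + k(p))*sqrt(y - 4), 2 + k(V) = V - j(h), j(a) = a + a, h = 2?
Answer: -49670 - 60*I*sqrt(7) ≈ -49670.0 - 158.75*I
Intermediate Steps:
j(a) = 2*a
k(V) = -6 + V (k(V) = -2 + (V - 2*2) = -2 + (V - 1*4) = -2 + (V - 4) = -2 + (-4 + V) = -6 + V)
W(y) = -15*sqrt(-4 + y) (W(y) = (-6 + (-6 - 3))*sqrt(y - 4) = (-6 - 9)*sqrt(-4 + y) = -15*sqrt(-4 + y))
W(-108) - 1*49670 = -15*sqrt(-4 - 108) - 1*49670 = -60*I*sqrt(7) - 49670 = -49670 - 60*I*sqrt(7)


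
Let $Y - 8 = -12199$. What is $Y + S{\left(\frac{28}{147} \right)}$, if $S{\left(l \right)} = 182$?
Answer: $-12009$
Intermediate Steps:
$Y = -12191$ ($Y = 8 - 12199 = -12191$)
$Y + S{\left(\frac{28}{147} \right)} = -12191 + 182 = -12009$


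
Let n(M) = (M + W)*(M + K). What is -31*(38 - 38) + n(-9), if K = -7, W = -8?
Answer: 272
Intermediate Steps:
n(M) = (-8 + M)*(-7 + M) (n(M) = (M - 8)*(M - 7) = (-8 + M)*(-7 + M))
-31*(38 - 38) + n(-9) = -31*(38 - 38) + (56 + (-9)**2 - 15*(-9)) = -31*0 + (56 + 81 + 135) = 0 + 272 = 272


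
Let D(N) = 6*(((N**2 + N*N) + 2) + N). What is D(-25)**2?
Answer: 54199044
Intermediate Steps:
D(N) = 12 + 6*N + 12*N**2 (D(N) = 6*(((N**2 + N**2) + 2) + N) = 6*((2*N**2 + 2) + N) = 6*((2 + 2*N**2) + N) = 6*(2 + N + 2*N**2) = 12 + 6*N + 12*N**2)
D(-25)**2 = (12 + 6*(-25) + 12*(-25)**2)**2 = (12 - 150 + 12*625)**2 = (12 - 150 + 7500)**2 = 7362**2 = 54199044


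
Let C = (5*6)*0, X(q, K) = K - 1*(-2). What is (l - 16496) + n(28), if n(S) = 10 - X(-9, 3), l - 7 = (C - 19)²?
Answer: -16123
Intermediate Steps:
X(q, K) = 2 + K (X(q, K) = K + 2 = 2 + K)
C = 0 (C = 30*0 = 0)
l = 368 (l = 7 + (0 - 19)² = 7 + (-19)² = 7 + 361 = 368)
n(S) = 5 (n(S) = 10 - (2 + 3) = 10 - 1*5 = 10 - 5 = 5)
(l - 16496) + n(28) = (368 - 16496) + 5 = -16128 + 5 = -16123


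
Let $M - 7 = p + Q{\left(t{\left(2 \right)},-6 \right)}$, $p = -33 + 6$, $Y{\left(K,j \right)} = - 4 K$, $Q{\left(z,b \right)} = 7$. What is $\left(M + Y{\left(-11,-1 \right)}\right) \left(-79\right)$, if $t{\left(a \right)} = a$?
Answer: $-2449$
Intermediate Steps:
$p = -27$
$M = -13$ ($M = 7 + \left(-27 + 7\right) = 7 - 20 = -13$)
$\left(M + Y{\left(-11,-1 \right)}\right) \left(-79\right) = \left(-13 - -44\right) \left(-79\right) = \left(-13 + 44\right) \left(-79\right) = 31 \left(-79\right) = -2449$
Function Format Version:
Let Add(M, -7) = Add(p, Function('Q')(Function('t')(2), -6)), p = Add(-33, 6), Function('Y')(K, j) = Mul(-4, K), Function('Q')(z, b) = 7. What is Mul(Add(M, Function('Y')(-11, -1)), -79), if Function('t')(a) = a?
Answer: -2449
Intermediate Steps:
p = -27
M = -13 (M = Add(7, Add(-27, 7)) = Add(7, -20) = -13)
Mul(Add(M, Function('Y')(-11, -1)), -79) = Mul(Add(-13, Mul(-4, -11)), -79) = Mul(Add(-13, 44), -79) = Mul(31, -79) = -2449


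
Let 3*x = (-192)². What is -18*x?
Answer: -221184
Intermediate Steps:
x = 12288 (x = (⅓)*(-192)² = (⅓)*36864 = 12288)
-18*x = -18*12288 = -221184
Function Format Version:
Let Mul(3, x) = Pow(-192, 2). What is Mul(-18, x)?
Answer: -221184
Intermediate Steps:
x = 12288 (x = Mul(Rational(1, 3), Pow(-192, 2)) = Mul(Rational(1, 3), 36864) = 12288)
Mul(-18, x) = Mul(-18, 12288) = -221184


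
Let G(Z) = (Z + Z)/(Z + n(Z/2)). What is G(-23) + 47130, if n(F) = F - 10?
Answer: 4194662/89 ≈ 47131.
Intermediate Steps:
n(F) = -10 + F
G(Z) = 2*Z/(-10 + 3*Z/2) (G(Z) = (Z + Z)/(Z + (-10 + Z/2)) = (2*Z)/(Z + (-10 + Z*(½))) = (2*Z)/(Z + (-10 + Z/2)) = (2*Z)/(-10 + 3*Z/2) = 2*Z/(-10 + 3*Z/2))
G(-23) + 47130 = 4*(-23)/(-20 + 3*(-23)) + 47130 = 4*(-23)/(-20 - 69) + 47130 = 4*(-23)/(-89) + 47130 = 4*(-23)*(-1/89) + 47130 = 92/89 + 47130 = 4194662/89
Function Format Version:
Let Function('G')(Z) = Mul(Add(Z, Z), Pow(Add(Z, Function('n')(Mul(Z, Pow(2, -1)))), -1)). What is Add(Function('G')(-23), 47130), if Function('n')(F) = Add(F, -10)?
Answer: Rational(4194662, 89) ≈ 47131.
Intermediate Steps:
Function('n')(F) = Add(-10, F)
Function('G')(Z) = Mul(2, Z, Pow(Add(-10, Mul(Rational(3, 2), Z)), -1)) (Function('G')(Z) = Mul(Add(Z, Z), Pow(Add(Z, Add(-10, Mul(Z, Pow(2, -1)))), -1)) = Mul(Mul(2, Z), Pow(Add(Z, Add(-10, Mul(Z, Rational(1, 2)))), -1)) = Mul(Mul(2, Z), Pow(Add(Z, Add(-10, Mul(Rational(1, 2), Z))), -1)) = Mul(Mul(2, Z), Pow(Add(-10, Mul(Rational(3, 2), Z)), -1)) = Mul(2, Z, Pow(Add(-10, Mul(Rational(3, 2), Z)), -1)))
Add(Function('G')(-23), 47130) = Add(Mul(4, -23, Pow(Add(-20, Mul(3, -23)), -1)), 47130) = Add(Mul(4, -23, Pow(Add(-20, -69), -1)), 47130) = Add(Mul(4, -23, Pow(-89, -1)), 47130) = Add(Mul(4, -23, Rational(-1, 89)), 47130) = Add(Rational(92, 89), 47130) = Rational(4194662, 89)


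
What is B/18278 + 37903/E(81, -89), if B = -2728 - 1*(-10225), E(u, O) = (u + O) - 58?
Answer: -173074058/301587 ≈ -573.88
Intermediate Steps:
E(u, O) = -58 + O + u (E(u, O) = (O + u) - 58 = -58 + O + u)
B = 7497 (B = -2728 + 10225 = 7497)
B/18278 + 37903/E(81, -89) = 7497/18278 + 37903/(-58 - 89 + 81) = 7497*(1/18278) + 37903/(-66) = 7497/18278 + 37903*(-1/66) = 7497/18278 - 37903/66 = -173074058/301587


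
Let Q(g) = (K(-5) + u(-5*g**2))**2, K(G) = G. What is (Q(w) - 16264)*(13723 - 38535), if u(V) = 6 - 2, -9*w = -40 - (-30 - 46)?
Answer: 403517556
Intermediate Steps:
w = -4 (w = -(-40 - (-30 - 46))/9 = -(-40 - 1*(-76))/9 = -(-40 + 76)/9 = -1/9*36 = -4)
u(V) = 4
Q(g) = 1 (Q(g) = (-5 + 4)**2 = (-1)**2 = 1)
(Q(w) - 16264)*(13723 - 38535) = (1 - 16264)*(13723 - 38535) = -16263*(-24812) = 403517556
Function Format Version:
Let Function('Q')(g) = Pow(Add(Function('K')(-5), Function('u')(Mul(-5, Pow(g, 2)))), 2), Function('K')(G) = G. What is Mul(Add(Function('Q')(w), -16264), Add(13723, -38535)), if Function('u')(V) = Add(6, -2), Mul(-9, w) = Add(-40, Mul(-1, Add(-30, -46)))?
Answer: 403517556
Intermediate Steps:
w = -4 (w = Mul(Rational(-1, 9), Add(-40, Mul(-1, Add(-30, -46)))) = Mul(Rational(-1, 9), Add(-40, Mul(-1, -76))) = Mul(Rational(-1, 9), Add(-40, 76)) = Mul(Rational(-1, 9), 36) = -4)
Function('u')(V) = 4
Function('Q')(g) = 1 (Function('Q')(g) = Pow(Add(-5, 4), 2) = Pow(-1, 2) = 1)
Mul(Add(Function('Q')(w), -16264), Add(13723, -38535)) = Mul(Add(1, -16264), Add(13723, -38535)) = Mul(-16263, -24812) = 403517556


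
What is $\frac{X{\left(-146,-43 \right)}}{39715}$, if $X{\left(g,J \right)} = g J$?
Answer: $\frac{6278}{39715} \approx 0.15808$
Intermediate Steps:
$X{\left(g,J \right)} = J g$
$\frac{X{\left(-146,-43 \right)}}{39715} = \frac{\left(-43\right) \left(-146\right)}{39715} = 6278 \cdot \frac{1}{39715} = \frac{6278}{39715}$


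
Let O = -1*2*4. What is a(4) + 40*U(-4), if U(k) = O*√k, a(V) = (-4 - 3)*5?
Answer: -35 - 640*I ≈ -35.0 - 640.0*I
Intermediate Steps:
O = -8 (O = -2*4 = -8)
a(V) = -35 (a(V) = -7*5 = -35)
U(k) = -8*√k
a(4) + 40*U(-4) = -35 + 40*(-16*I) = -35 - 640*I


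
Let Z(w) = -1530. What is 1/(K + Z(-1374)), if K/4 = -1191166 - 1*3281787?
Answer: -1/17893342 ≈ -5.5887e-8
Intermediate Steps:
K = -17891812 (K = 4*(-1191166 - 1*3281787) = 4*(-1191166 - 3281787) = 4*(-4472953) = -17891812)
1/(K + Z(-1374)) = 1/(-17891812 - 1530) = 1/(-17893342) = -1/17893342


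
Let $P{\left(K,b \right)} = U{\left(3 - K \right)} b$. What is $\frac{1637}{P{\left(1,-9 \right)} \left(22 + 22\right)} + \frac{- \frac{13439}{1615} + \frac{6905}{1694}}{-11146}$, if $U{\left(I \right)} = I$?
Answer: $- \frac{1134281735717}{548880088680} \approx -2.0665$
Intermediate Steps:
$P{\left(K,b \right)} = b \left(3 - K\right)$ ($P{\left(K,b \right)} = \left(3 - K\right) b = b \left(3 - K\right)$)
$\frac{1637}{P{\left(1,-9 \right)} \left(22 + 22\right)} + \frac{- \frac{13439}{1615} + \frac{6905}{1694}}{-11146} = \frac{1637}{- 9 \left(3 - 1\right) \left(22 + 22\right)} + \frac{- \frac{13439}{1615} + \frac{6905}{1694}}{-11146} = \frac{1637}{- 9 \left(3 - 1\right) 44} + \left(\left(-13439\right) \frac{1}{1615} + 6905 \cdot \frac{1}{1694}\right) \left(- \frac{1}{11146}\right) = \frac{1637}{\left(-9\right) 2 \cdot 44} + \left(- \frac{13439}{1615} + \frac{6905}{1694}\right) \left(- \frac{1}{11146}\right) = \frac{1637}{\left(-18\right) 44} - - \frac{11614091}{30493338260} = \frac{1637}{-792} + \frac{11614091}{30493338260} = 1637 \left(- \frac{1}{792}\right) + \frac{11614091}{30493338260} = - \frac{1637}{792} + \frac{11614091}{30493338260} = - \frac{1134281735717}{548880088680}$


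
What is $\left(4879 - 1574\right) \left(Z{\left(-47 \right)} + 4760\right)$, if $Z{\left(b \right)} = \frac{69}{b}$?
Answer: $\frac{739166555}{47} \approx 1.5727 \cdot 10^{7}$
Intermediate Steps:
$\left(4879 - 1574\right) \left(Z{\left(-47 \right)} + 4760\right) = \left(4879 - 1574\right) \left(\frac{69}{-47} + 4760\right) = 3305 \left(69 \left(- \frac{1}{47}\right) + 4760\right) = 3305 \left(- \frac{69}{47} + 4760\right) = 3305 \cdot \frac{223651}{47} = \frac{739166555}{47}$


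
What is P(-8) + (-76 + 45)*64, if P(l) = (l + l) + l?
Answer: -2008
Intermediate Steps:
P(l) = 3*l (P(l) = 2*l + l = 3*l)
P(-8) + (-76 + 45)*64 = 3*(-8) + (-76 + 45)*64 = -24 - 31*64 = -24 - 1984 = -2008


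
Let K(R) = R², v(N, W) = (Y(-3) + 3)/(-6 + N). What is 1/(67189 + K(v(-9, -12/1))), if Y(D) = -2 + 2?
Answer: 25/1679726 ≈ 1.4883e-5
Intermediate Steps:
Y(D) = 0
v(N, W) = 3/(-6 + N) (v(N, W) = (0 + 3)/(-6 + N) = 3/(-6 + N))
1/(67189 + K(v(-9, -12/1))) = 1/(67189 + (3/(-6 - 9))²) = 1/(67189 + (3/(-15))²) = 1/(67189 + (3*(-1/15))²) = 1/(67189 + (-⅕)²) = 1/(67189 + 1/25) = 1/(1679726/25) = 25/1679726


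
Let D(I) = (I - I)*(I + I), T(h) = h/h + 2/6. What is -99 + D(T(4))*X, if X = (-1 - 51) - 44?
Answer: -99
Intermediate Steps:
T(h) = 4/3 (T(h) = 1 + 2*(⅙) = 1 + ⅓ = 4/3)
X = -96 (X = -52 - 44 = -96)
D(I) = 0 (D(I) = 0*(2*I) = 0)
-99 + D(T(4))*X = -99 + 0*(-96) = -99 + 0 = -99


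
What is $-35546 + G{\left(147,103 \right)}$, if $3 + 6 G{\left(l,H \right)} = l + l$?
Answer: $- \frac{70995}{2} \approx -35498.0$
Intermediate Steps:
$G{\left(l,H \right)} = - \frac{1}{2} + \frac{l}{3}$ ($G{\left(l,H \right)} = - \frac{1}{2} + \frac{l + l}{6} = - \frac{1}{2} + \frac{2 l}{6} = - \frac{1}{2} + \frac{l}{3}$)
$-35546 + G{\left(147,103 \right)} = -35546 + \left(- \frac{1}{2} + \frac{1}{3} \cdot 147\right) = -35546 + \left(- \frac{1}{2} + 49\right) = -35546 + \frac{97}{2} = - \frac{70995}{2}$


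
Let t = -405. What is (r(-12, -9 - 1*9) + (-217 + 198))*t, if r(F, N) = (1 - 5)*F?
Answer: -11745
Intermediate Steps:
r(F, N) = -4*F
(r(-12, -9 - 1*9) + (-217 + 198))*t = (-4*(-12) + (-217 + 198))*(-405) = (48 - 19)*(-405) = 29*(-405) = -11745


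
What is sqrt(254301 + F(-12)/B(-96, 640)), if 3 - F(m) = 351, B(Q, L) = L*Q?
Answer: sqrt(6510105745)/160 ≈ 504.28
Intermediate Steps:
F(m) = -348 (F(m) = 3 - 1*351 = 3 - 351 = -348)
sqrt(254301 + F(-12)/B(-96, 640)) = sqrt(254301 - 348/(640*(-96))) = sqrt(254301 - 348/(-61440)) = sqrt(254301 - 348*(-1/61440)) = sqrt(254301 + 29/5120) = sqrt(1302021149/5120) = sqrt(6510105745)/160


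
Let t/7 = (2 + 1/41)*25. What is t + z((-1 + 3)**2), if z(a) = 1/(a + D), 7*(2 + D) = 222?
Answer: 3428187/9676 ≈ 354.30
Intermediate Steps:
D = 208/7 (D = -2 + (1/7)*222 = -2 + 222/7 = 208/7 ≈ 29.714)
t = 14525/41 (t = 7*((2 + 1/41)*25) = 7*((83/41)*25) = 7*(2075/41) = 14525/41 ≈ 354.27)
z(a) = 1/(208/7 + a) (z(a) = 1/(a + 208/7) = 1/(208/7 + a))
t + z((-1 + 3)**2) = 14525/41 + 7/(208 + 7*(-1 + 3)**2) = 14525/41 + 7/(208 + 7*2**2) = 14525/41 + 7/(208 + 7*4) = 14525/41 + 7/(208 + 28) = 14525/41 + 7/236 = 3428187/9676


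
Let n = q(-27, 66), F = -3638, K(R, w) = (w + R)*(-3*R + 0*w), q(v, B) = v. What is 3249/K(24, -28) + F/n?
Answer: 126163/864 ≈ 146.02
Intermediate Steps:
K(R, w) = -3*R*(R + w) (K(R, w) = (R + w)*(-3*R + 0) = (R + w)*(-3*R) = -3*R*(R + w))
n = -27
3249/K(24, -28) + F/n = 3249/((-3*24*(24 - 28))) - 3638/(-27) = 3249/((-3*24*(-4))) - 3638*(-1/27) = 3249/288 + 3638/27 = 3249*(1/288) + 3638/27 = 361/32 + 3638/27 = 126163/864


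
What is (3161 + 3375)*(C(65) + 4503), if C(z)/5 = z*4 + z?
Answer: 40052608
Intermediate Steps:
C(z) = 25*z (C(z) = 5*(z*4 + z) = 5*(4*z + z) = 5*(5*z) = 25*z)
(3161 + 3375)*(C(65) + 4503) = (3161 + 3375)*(25*65 + 4503) = 6536*(1625 + 4503) = 6536*6128 = 40052608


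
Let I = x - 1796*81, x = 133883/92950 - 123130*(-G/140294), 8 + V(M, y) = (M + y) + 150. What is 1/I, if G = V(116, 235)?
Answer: -84677450/12281776098037 ≈ -6.8946e-6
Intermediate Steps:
V(M, y) = 142 + M + y (V(M, y) = -8 + ((M + y) + 150) = -8 + (150 + M + y) = 142 + M + y)
G = 493 (G = 142 + 116 + 235 = 493)
x = 36760618163/84677450 (x = 133883/92950 - 123130/((-140294/493)) = 133883*(1/92950) - 123130/((-140294*1/493)) = 133883/92950 - 123130/(-140294/493) = 133883/92950 - 123130*(-493/140294) = 133883/92950 + 4335935/10021 = 36760618163/84677450 ≈ 434.13)
I = -12281776098037/84677450 (I = 36760618163/84677450 - 1796*81 = 36760618163/84677450 - 145476 = -12281776098037/84677450 ≈ -1.4504e+5)
1/I = 1/(-12281776098037/84677450) = -84677450/12281776098037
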